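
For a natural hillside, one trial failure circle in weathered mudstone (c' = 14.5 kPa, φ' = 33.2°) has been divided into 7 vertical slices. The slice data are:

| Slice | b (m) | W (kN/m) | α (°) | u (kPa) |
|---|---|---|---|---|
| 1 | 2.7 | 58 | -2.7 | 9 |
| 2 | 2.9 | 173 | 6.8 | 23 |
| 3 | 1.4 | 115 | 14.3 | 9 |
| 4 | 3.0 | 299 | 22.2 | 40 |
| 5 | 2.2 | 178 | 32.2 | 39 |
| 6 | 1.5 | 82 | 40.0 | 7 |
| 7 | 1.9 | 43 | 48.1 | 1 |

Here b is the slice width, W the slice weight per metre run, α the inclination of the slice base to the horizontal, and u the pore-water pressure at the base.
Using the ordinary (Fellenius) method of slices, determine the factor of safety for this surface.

Ordinary method of slices: FS = Σ[c'·Δl_i + (W_i cosα_i − u_i·Δl_i)·tanφ'] / Σ W_i sinα_i, with Δl_i = b_i / cosα_i.
Slice 1: Δl = 2.7/cos(-2.7°) = 2.703 m; N'_1 = 58·cos(-2.7°) − 9·2.703 = 33.6; c'Δl = 39.19; W sinα = -2.7
Slice 2: Δl = 2.9/cos6.8° = 2.921 m; N'_2 = 173·cos6.8° − 23·2.921 = 104.6; c'Δl = 42.35; W sinα = 20.5
Slice 3: Δl = 1.4/cos14.3° = 1.445 m; N'_3 = 115·cos14.3° − 9·1.445 = 98.4; c'Δl = 20.95; W sinα = 28.4
Slice 4: Δl = 3.0/cos22.2° = 3.240 m; N'_4 = 299·cos22.2° − 40·3.240 = 147.2; c'Δl = 46.98; W sinα = 113.0
Slice 5: Δl = 2.2/cos32.2° = 2.600 m; N'_5 = 178·cos32.2° − 39·2.600 = 49.2; c'Δl = 37.70; W sinα = 94.9
Slice 6: Δl = 1.5/cos40.0° = 1.958 m; N'_6 = 82·cos40.0° − 7·1.958 = 49.1; c'Δl = 28.39; W sinα = 52.7
Slice 7: Δl = 1.9/cos48.1° = 2.845 m; N'_7 = 43·cos48.1° − 1·2.845 = 25.9; c'Δl = 41.25; W sinα = 32.0
Σc'Δl = 256.8 kN/m; ΣN' = 508.1 kN/m; ΣW sinα = 338.7 kN/m
Resisting = 256.8 + 508.1·tan33.2° = 256.8 + 332.5 = 589.3 kN/m
FS = 589.3 / 338.7 = 1.740

FS = 1.74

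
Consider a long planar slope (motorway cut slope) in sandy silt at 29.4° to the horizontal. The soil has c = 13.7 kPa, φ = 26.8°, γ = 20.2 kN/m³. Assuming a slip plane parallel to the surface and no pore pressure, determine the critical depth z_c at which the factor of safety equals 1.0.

Setting FS = 1.00 in FS = [c + γz cos²β tanφ] / [γz sinβ cosβ] and solving for z:
z = c / [γ cosβ (FS·sinβ − cosβ·tanφ)]
  = 13.7 / [20.2·cos29.4°·(1.00·sin29.4° − cos29.4°·tan26.8°)]
  = 13.7 / [20.2·0.8712·(1.00·0.4909 − 0.8712·0.5051)]
  = 13.7 / 0.8944 = 15.318 m

z_c = 15.32 m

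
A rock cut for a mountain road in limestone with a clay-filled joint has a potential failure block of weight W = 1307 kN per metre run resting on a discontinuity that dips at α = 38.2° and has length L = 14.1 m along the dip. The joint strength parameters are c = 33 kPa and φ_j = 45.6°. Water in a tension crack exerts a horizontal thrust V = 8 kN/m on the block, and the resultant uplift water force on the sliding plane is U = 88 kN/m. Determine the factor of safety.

Resolving the block weight along and normal to the plane and applying the Mohr–Coulomb strength on the joint:
N' = W cosα − U − V sinα = 1307·cos38.2° − 88 − 8·sin38.2° = 934.2 kN/m
Driving force T = W sinα + V cosα = 1307·sin38.2° + 8·cos38.2° = 814.5 kN/m
Resisting force R = c·L + N'·tanφ_j = 33·14.1 + 934.2·tan45.6° = 465.3 + 953.9 = 1419.2 kN/m
FS = R / T = 1419.2 / 814.5 = 1.742

FS = 1.74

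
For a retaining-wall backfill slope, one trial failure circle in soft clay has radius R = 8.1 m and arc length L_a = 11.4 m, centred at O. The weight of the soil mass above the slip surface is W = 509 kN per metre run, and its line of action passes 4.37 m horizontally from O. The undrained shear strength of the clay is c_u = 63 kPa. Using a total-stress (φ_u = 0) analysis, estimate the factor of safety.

Taking moments about the centre O, the resisting moment is provided by the undrained shear strength acting along the arc:
M_R = c_u·L_a·R = 63·11.40·8.1 = 5817.4 kN·m/m
M_D = W·d = 509·4.37 = 2224.3 kN·m/m
FS = M_R / M_D = 5817.4 / 2224.3 = 2.615

FS = 2.62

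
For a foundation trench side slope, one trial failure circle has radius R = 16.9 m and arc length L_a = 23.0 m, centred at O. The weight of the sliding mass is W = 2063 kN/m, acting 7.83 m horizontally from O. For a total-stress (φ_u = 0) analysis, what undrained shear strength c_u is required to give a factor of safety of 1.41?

c_u = 58.6 kPa

FS = c_u·L_a·R / (W·d), so c_u = FS·W·d / (L_a·R).
c_u = 1.41·2063·7.83 / (23.00·16.9) = 22776.1 / 388.70 = 58.60 kPa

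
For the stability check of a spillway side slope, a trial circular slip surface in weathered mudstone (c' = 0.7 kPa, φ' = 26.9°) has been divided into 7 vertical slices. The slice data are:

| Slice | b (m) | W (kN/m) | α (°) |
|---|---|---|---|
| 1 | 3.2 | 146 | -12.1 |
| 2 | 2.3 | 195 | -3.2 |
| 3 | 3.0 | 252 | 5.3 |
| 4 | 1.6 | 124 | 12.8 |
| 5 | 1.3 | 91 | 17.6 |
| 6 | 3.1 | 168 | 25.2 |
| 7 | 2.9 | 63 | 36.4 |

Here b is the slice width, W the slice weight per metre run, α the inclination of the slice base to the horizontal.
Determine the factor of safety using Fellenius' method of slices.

Ordinary method of slices: FS = Σ[c'·Δl_i + (W_i cosα_i)·tanφ'] / Σ W_i sinα_i, with Δl_i = b_i / cosα_i.
Slice 1: Δl = 3.2/cos(-12.1°) = 3.273 m; N'_1 = 146·cos(-12.1°) = 142.8; c'Δl = 2.29; W sinα = -30.6
Slice 2: Δl = 2.3/cos(-3.2°) = 2.304 m; N'_2 = 195·cos(-3.2°) = 194.7; c'Δl = 1.61; W sinα = -10.9
Slice 3: Δl = 3.0/cos5.3° = 3.013 m; N'_3 = 252·cos5.3° = 250.9; c'Δl = 2.11; W sinα = 23.3
Slice 4: Δl = 1.6/cos12.8° = 1.641 m; N'_4 = 124·cos12.8° = 120.9; c'Δl = 1.15; W sinα = 27.5
Slice 5: Δl = 1.3/cos17.6° = 1.364 m; N'_5 = 91·cos17.6° = 86.7; c'Δl = 0.95; W sinα = 27.5
Slice 6: Δl = 3.1/cos25.2° = 3.426 m; N'_6 = 168·cos25.2° = 152.0; c'Δl = 2.40; W sinα = 71.5
Slice 7: Δl = 2.9/cos36.4° = 3.603 m; N'_7 = 63·cos36.4° = 50.7; c'Δl = 2.52; W sinα = 37.4
Σc'Δl = 13.0 kN/m; ΣN' = 998.8 kN/m; ΣW sinα = 145.7 kN/m
Resisting = 13.0 + 998.8·tan26.9° = 13.0 + 506.7 = 519.7 kN/m
FS = 519.7 / 145.7 = 3.567

FS = 3.57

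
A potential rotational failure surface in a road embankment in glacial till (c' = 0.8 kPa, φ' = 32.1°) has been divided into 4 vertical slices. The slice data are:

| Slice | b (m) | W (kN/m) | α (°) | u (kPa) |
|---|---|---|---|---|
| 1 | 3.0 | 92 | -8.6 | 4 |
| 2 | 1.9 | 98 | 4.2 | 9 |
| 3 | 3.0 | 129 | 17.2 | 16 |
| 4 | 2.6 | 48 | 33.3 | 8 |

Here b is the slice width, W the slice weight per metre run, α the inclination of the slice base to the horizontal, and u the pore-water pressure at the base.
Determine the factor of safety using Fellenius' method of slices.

Ordinary method of slices: FS = Σ[c'·Δl_i + (W_i cosα_i − u_i·Δl_i)·tanφ'] / Σ W_i sinα_i, with Δl_i = b_i / cosα_i.
Slice 1: Δl = 3.0/cos(-8.6°) = 3.034 m; N'_1 = 92·cos(-8.6°) − 4·3.034 = 78.8; c'Δl = 2.43; W sinα = -13.8
Slice 2: Δl = 1.9/cos4.2° = 1.905 m; N'_2 = 98·cos4.2° − 9·1.905 = 80.6; c'Δl = 1.52; W sinα = 7.2
Slice 3: Δl = 3.0/cos17.2° = 3.140 m; N'_3 = 129·cos17.2° − 16·3.140 = 73.0; c'Δl = 2.51; W sinα = 38.1
Slice 4: Δl = 2.6/cos33.3° = 3.111 m; N'_4 = 48·cos33.3° − 8·3.111 = 15.2; c'Δl = 2.49; W sinα = 26.4
Σc'Δl = 9.0 kN/m; ΣN' = 247.6 kN/m; ΣW sinα = 57.9 kN/m
Resisting = 9.0 + 247.6·tan32.1° = 9.0 + 155.3 = 164.3 kN/m
FS = 164.3 / 57.9 = 2.837

FS = 2.84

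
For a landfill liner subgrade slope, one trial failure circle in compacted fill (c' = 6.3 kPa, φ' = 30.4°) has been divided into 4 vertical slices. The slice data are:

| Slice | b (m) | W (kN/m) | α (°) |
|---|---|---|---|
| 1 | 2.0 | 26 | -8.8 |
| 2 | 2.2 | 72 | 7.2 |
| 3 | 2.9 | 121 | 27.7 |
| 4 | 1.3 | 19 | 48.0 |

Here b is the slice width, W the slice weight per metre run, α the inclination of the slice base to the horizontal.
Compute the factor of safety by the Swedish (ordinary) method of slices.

Ordinary method of slices: FS = Σ[c'·Δl_i + (W_i cosα_i)·tanφ'] / Σ W_i sinα_i, with Δl_i = b_i / cosα_i.
Slice 1: Δl = 2.0/cos(-8.8°) = 2.024 m; N'_1 = 26·cos(-8.8°) = 25.7; c'Δl = 12.75; W sinα = -4.0
Slice 2: Δl = 2.2/cos7.2° = 2.217 m; N'_2 = 72·cos7.2° = 71.4; c'Δl = 13.97; W sinα = 9.0
Slice 3: Δl = 2.9/cos27.7° = 3.275 m; N'_3 = 121·cos27.7° = 107.1; c'Δl = 20.63; W sinα = 56.2
Slice 4: Δl = 1.3/cos48.0° = 1.943 m; N'_4 = 19·cos48.0° = 12.7; c'Δl = 12.24; W sinα = 14.1
Σc'Δl = 59.6 kN/m; ΣN' = 217.0 kN/m; ΣW sinα = 75.4 kN/m
Resisting = 59.6 + 217.0·tan30.4° = 59.6 + 127.3 = 186.9 kN/m
FS = 186.9 / 75.4 = 2.478

FS = 2.48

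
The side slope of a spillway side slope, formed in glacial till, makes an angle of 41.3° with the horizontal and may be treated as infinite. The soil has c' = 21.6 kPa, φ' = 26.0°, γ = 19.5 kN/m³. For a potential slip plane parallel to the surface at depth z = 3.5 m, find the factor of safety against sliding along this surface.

For an infinite slope with a slip plane parallel to the surface (no pore pressure): FS = [c' + γz cos²β tanφ'] / [γz sinβ cosβ].
γz = 19.5·3.5 = 68.25 kN/m²
Numerator = 21.6 + 68.25·cos²41.3°·tan26.0° = 21.6 + 68.25·0.5644·0.4877 = 40.388 kPa
Denominator = 68.25·sin41.3°·cos41.3° = 68.25·0.6600·0.7513 = 33.841 kPa
FS = 40.388 / 33.841 = 1.193

FS = 1.19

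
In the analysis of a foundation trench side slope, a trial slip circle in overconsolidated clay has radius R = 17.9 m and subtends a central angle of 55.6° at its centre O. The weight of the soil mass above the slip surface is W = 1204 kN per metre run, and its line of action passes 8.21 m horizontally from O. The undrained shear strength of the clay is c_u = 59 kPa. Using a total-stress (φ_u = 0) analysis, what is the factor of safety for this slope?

Taking moments about the centre O, the resisting moment is provided by the undrained shear strength acting along the arc:
Arc length L_a = R·θ = 17.9·(55.6°·π/180) = 17.9·0.9704 = 17.37 m
M_R = c_u·L_a·R = 59·17.37·17.9 = 18344.7 kN·m/m
M_D = W·d = 1204·8.21 = 9884.8 kN·m/m
FS = M_R / M_D = 18344.7 / 9884.8 = 1.856

FS = 1.86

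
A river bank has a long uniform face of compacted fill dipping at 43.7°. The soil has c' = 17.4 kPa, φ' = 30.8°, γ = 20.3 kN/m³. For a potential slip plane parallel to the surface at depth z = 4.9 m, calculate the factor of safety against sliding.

FS = 0.97

For an infinite slope with a slip plane parallel to the surface (no pore pressure): FS = [c' + γz cos²β tanφ'] / [γz sinβ cosβ].
γz = 20.3·4.9 = 99.47 kN/m²
Numerator = 17.4 + 99.47·cos²43.7°·tan30.8° = 17.4 + 99.47·0.5227·0.5961 = 48.393 kPa
Denominator = 99.47·sin43.7°·cos43.7° = 99.47·0.6909·0.7230 = 49.684 kPa
FS = 48.393 / 49.684 = 0.974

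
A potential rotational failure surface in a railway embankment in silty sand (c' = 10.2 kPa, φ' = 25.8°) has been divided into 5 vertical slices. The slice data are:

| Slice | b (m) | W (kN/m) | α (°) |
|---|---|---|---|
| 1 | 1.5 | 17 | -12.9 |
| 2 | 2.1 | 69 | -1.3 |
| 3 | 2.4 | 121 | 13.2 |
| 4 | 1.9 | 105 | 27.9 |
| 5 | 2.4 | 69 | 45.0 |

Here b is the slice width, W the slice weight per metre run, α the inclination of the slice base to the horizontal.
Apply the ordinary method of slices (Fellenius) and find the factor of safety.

Ordinary method of slices: FS = Σ[c'·Δl_i + (W_i cosα_i)·tanφ'] / Σ W_i sinα_i, with Δl_i = b_i / cosα_i.
Slice 1: Δl = 1.5/cos(-12.9°) = 1.539 m; N'_1 = 17·cos(-12.9°) = 16.6; c'Δl = 15.70; W sinα = -3.8
Slice 2: Δl = 2.1/cos(-1.3°) = 2.101 m; N'_2 = 69·cos(-1.3°) = 69.0; c'Δl = 21.43; W sinα = -1.6
Slice 3: Δl = 2.4/cos13.2° = 2.465 m; N'_3 = 121·cos13.2° = 117.8; c'Δl = 25.14; W sinα = 27.6
Slice 4: Δl = 1.9/cos27.9° = 2.150 m; N'_4 = 105·cos27.9° = 92.8; c'Δl = 21.93; W sinα = 49.1
Slice 5: Δl = 2.4/cos45.0° = 3.394 m; N'_5 = 69·cos45.0° = 48.8; c'Δl = 34.62; W sinα = 48.8
Σc'Δl = 118.8 kN/m; ΣN' = 344.9 kN/m; ΣW sinα = 120.2 kN/m
Resisting = 118.8 + 344.9·tan25.8° = 118.8 + 166.8 = 285.6 kN/m
FS = 285.6 / 120.2 = 2.376

FS = 2.38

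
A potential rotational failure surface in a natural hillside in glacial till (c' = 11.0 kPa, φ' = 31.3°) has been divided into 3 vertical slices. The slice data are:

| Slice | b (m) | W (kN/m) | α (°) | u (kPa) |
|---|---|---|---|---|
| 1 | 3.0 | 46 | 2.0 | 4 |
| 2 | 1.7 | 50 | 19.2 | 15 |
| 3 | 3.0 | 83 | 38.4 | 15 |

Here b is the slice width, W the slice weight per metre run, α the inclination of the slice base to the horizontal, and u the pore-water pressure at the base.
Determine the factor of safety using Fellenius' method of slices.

Ordinary method of slices: FS = Σ[c'·Δl_i + (W_i cosα_i − u_i·Δl_i)·tanφ'] / Σ W_i sinα_i, with Δl_i = b_i / cosα_i.
Slice 1: Δl = 3.0/cos2.0° = 3.002 m; N'_1 = 46·cos2.0° − 4·3.002 = 34.0; c'Δl = 33.02; W sinα = 1.6
Slice 2: Δl = 1.7/cos19.2° = 1.800 m; N'_2 = 50·cos19.2° − 15·1.800 = 20.2; c'Δl = 19.80; W sinα = 16.4
Slice 3: Δl = 3.0/cos38.4° = 3.828 m; N'_3 = 83·cos38.4° − 15·3.828 = 7.6; c'Δl = 42.11; W sinα = 51.6
Σc'Δl = 94.9 kN/m; ΣN' = 61.8 kN/m; ΣW sinα = 69.6 kN/m
Resisting = 94.9 + 61.8·tan31.3° = 94.9 + 37.6 = 132.5 kN/m
FS = 132.5 / 69.6 = 1.904

FS = 1.90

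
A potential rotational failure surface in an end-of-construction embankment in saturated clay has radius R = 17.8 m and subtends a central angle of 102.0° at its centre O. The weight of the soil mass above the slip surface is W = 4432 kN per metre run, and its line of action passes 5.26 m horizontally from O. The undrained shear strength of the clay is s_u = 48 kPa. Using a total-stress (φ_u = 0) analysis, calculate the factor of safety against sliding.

Taking moments about the centre O, the resisting moment is provided by the undrained shear strength acting along the arc:
Arc length L_a = R·θ = 17.8·(102.0°·π/180) = 17.8·1.7802 = 31.69 m
M_R = s_u·L_a·R = 48·31.69·17.8 = 27074.4 kN·m/m
M_D = W·d = 4432·5.26 = 23312.3 kN·m/m
FS = M_R / M_D = 27074.4 / 23312.3 = 1.161

FS = 1.16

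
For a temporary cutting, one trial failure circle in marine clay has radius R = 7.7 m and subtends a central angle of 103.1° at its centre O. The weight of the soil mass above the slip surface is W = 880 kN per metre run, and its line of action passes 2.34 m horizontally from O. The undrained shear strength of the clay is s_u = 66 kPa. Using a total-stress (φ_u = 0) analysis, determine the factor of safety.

FS = 3.42

Taking moments about the centre O, the resisting moment is provided by the undrained shear strength acting along the arc:
Arc length L_a = R·θ = 7.7·(103.1°·π/180) = 7.7·1.7994 = 13.86 m
M_R = s_u·L_a·R = 66·13.86·7.7 = 7041.4 kN·m/m
M_D = W·d = 880·2.34 = 2059.2 kN·m/m
FS = M_R / M_D = 7041.4 / 2059.2 = 3.420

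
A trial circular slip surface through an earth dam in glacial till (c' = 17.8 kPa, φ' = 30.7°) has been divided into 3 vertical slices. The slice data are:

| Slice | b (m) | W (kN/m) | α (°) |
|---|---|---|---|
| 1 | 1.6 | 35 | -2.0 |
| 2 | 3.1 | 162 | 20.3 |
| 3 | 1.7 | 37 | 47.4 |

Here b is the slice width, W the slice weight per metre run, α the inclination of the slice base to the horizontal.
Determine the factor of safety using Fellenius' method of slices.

FS = 3.14

Ordinary method of slices: FS = Σ[c'·Δl_i + (W_i cosα_i)·tanφ'] / Σ W_i sinα_i, with Δl_i = b_i / cosα_i.
Slice 1: Δl = 1.6/cos(-2.0°) = 1.601 m; N'_1 = 35·cos(-2.0°) = 35.0; c'Δl = 28.50; W sinα = -1.2
Slice 2: Δl = 3.1/cos20.3° = 3.305 m; N'_2 = 162·cos20.3° = 151.9; c'Δl = 58.83; W sinα = 56.2
Slice 3: Δl = 1.7/cos47.4° = 2.512 m; N'_3 = 37·cos47.4° = 25.0; c'Δl = 44.71; W sinα = 27.2
Σc'Δl = 132.0 kN/m; ΣN' = 212.0 kN/m; ΣW sinα = 82.2 kN/m
Resisting = 132.0 + 212.0·tan30.7° = 132.0 + 125.9 = 257.9 kN/m
FS = 257.9 / 82.2 = 3.137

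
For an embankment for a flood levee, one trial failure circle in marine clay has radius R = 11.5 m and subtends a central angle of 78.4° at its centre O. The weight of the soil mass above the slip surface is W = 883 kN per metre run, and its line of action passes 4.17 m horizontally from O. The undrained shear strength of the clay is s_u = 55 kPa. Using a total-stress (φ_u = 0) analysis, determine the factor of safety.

FS = 2.70

Taking moments about the centre O, the resisting moment is provided by the undrained shear strength acting along the arc:
Arc length L_a = R·θ = 11.5·(78.4°·π/180) = 11.5·1.3683 = 15.74 m
M_R = s_u·L_a·R = 55·15.74·11.5 = 9952.9 kN·m/m
M_D = W·d = 883·4.17 = 3682.1 kN·m/m
FS = M_R / M_D = 9952.9 / 3682.1 = 2.703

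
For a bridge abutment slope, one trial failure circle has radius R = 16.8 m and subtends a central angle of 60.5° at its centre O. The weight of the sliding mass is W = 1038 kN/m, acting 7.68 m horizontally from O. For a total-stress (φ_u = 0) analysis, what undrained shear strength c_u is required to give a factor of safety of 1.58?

c_u = 42.3 kPa

FS = c_u·L_a·R / (W·d), so c_u = FS·W·d / (L_a·R).
Arc length L_a = R·θ = 16.8·(60.5°·π/180) = 16.8·1.0559 = 17.74 m
c_u = 1.58·1038·7.68 / (17.74·16.8) = 12595.5 / 298.02 = 42.26 kPa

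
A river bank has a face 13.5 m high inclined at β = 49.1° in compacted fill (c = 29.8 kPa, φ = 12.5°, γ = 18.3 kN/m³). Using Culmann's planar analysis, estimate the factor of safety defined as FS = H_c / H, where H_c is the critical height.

H_c = (4c/γ) · sinβ cosφ / [1 − cos(β − φ)]
    = (4·29.8/18.3) · sin49.1°·cos12.5° / [1 − cos36.6°]
    = 6.514 · 0.7379 / 0.1972 = 24.38 m
FS = H_c / H = 24.38 / 13.5 = 1.806

FS = 1.81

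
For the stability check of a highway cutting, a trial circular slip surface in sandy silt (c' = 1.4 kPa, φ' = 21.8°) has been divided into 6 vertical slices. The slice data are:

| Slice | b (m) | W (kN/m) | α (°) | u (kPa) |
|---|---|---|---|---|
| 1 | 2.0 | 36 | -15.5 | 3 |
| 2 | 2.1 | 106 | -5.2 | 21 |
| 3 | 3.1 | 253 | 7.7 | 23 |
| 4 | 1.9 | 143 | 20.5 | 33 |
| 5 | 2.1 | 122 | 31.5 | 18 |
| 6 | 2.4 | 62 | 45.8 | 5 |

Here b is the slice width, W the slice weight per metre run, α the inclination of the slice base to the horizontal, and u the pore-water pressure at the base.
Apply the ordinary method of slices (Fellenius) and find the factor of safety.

Ordinary method of slices: FS = Σ[c'·Δl_i + (W_i cosα_i − u_i·Δl_i)·tanφ'] / Σ W_i sinα_i, with Δl_i = b_i / cosα_i.
Slice 1: Δl = 2.0/cos(-15.5°) = 2.075 m; N'_1 = 36·cos(-15.5°) − 3·2.075 = 28.5; c'Δl = 2.91; W sinα = -9.6
Slice 2: Δl = 2.1/cos(-5.2°) = 2.109 m; N'_2 = 106·cos(-5.2°) − 21·2.109 = 61.3; c'Δl = 2.95; W sinα = -9.6
Slice 3: Δl = 3.1/cos7.7° = 3.128 m; N'_3 = 253·cos7.7° − 23·3.128 = 178.8; c'Δl = 4.38; W sinα = 33.9
Slice 4: Δl = 1.9/cos20.5° = 2.028 m; N'_4 = 143·cos20.5° − 33·2.028 = 67.0; c'Δl = 2.84; W sinα = 50.1
Slice 5: Δl = 2.1/cos31.5° = 2.463 m; N'_5 = 122·cos31.5° − 18·2.463 = 59.7; c'Δl = 3.45; W sinα = 63.7
Slice 6: Δl = 2.4/cos45.8° = 3.443 m; N'_6 = 62·cos45.8° − 5·3.443 = 26.0; c'Δl = 4.82; W sinα = 44.4
Σc'Δl = 21.3 kN/m; ΣN' = 421.2 kN/m; ΣW sinα = 172.9 kN/m
Resisting = 21.3 + 421.2·tan21.8° = 21.3 + 168.5 = 189.8 kN/m
FS = 189.8 / 172.9 = 1.098

FS = 1.10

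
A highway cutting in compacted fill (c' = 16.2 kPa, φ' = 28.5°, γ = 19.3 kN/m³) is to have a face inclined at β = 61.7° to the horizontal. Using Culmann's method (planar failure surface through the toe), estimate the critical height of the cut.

H_c = 15.92 m

Culmann's analysis gives the critical failure plane at α_cr = (β + φ')/2 = (61.7 + 28.5)/2 = 45.1°, and the critical height
H_c = (4c'/γ) · sinβ cosφ' / [1 − cos(β − φ')]
    = (4·16.2/19.3) · sin61.7°·cos28.5° / [1 − cos(33.2°)]
    = 3.358 · 0.8805·0.8788 / [1 − 0.8368]
    = 3.358 · 0.7738 / 0.1632
    = 15.92 m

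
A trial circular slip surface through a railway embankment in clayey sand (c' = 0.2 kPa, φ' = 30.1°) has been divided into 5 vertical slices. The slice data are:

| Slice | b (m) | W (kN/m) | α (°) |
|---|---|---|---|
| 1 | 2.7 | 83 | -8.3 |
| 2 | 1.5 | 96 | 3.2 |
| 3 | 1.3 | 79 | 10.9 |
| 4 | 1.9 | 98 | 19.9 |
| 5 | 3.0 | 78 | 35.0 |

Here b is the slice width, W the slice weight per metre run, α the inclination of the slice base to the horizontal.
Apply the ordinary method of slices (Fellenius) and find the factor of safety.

Ordinary method of slices: FS = Σ[c'·Δl_i + (W_i cosα_i)·tanφ'] / Σ W_i sinα_i, with Δl_i = b_i / cosα_i.
Slice 1: Δl = 2.7/cos(-8.3°) = 2.729 m; N'_1 = 83·cos(-8.3°) = 82.1; c'Δl = 0.55; W sinα = -12.0
Slice 2: Δl = 1.5/cos3.2° = 1.502 m; N'_2 = 96·cos3.2° = 95.9; c'Δl = 0.30; W sinα = 5.4
Slice 3: Δl = 1.3/cos10.9° = 1.324 m; N'_3 = 79·cos10.9° = 77.6; c'Δl = 0.26; W sinα = 14.9
Slice 4: Δl = 1.9/cos19.9° = 2.021 m; N'_4 = 98·cos19.9° = 92.1; c'Δl = 0.40; W sinα = 33.4
Slice 5: Δl = 3.0/cos35.0° = 3.662 m; N'_5 = 78·cos35.0° = 63.9; c'Δl = 0.73; W sinα = 44.7
Σc'Δl = 2.2 kN/m; ΣN' = 411.6 kN/m; ΣW sinα = 86.4 kN/m
Resisting = 2.2 + 411.6·tan30.1° = 2.2 + 238.6 = 240.8 kN/m
FS = 240.8 / 86.4 = 2.787

FS = 2.79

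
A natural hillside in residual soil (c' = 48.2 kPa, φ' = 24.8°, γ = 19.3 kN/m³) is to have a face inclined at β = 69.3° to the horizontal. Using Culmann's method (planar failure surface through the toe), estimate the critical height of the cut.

Culmann's analysis gives the critical failure plane at α_cr = (β + φ')/2 = (69.3 + 24.8)/2 = 47.0°, and the critical height
H_c = (4c'/γ) · sinβ cosφ' / [1 − cos(β − φ')]
    = (4·48.2/19.3) · sin69.3°·cos24.8° / [1 − cos(44.5°)]
    = 9.990 · 0.9354·0.9078 / [1 − 0.7133]
    = 9.990 · 0.8492 / 0.2867
    = 29.58 m

H_c = 29.58 m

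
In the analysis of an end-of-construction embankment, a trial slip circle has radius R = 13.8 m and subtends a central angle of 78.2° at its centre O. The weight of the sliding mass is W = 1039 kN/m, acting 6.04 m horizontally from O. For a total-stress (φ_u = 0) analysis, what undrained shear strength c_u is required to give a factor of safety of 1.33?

c_u = 32.1 kPa

FS = c_u·L_a·R / (W·d), so c_u = FS·W·d / (L_a·R).
Arc length L_a = R·θ = 13.8·(78.2°·π/180) = 13.8·1.3648 = 18.83 m
c_u = 1.33·1039·6.04 / (18.83·13.8) = 8346.5 / 259.92 = 32.11 kPa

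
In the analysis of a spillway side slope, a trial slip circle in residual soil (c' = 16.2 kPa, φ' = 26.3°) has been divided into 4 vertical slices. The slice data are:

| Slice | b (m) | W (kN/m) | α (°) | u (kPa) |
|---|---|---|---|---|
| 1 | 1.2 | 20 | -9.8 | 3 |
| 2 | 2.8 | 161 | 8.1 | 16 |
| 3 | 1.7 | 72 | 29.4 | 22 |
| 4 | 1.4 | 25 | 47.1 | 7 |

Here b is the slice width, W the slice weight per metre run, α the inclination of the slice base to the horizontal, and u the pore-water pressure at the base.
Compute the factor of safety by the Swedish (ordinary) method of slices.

Ordinary method of slices: FS = Σ[c'·Δl_i + (W_i cosα_i − u_i·Δl_i)·tanφ'] / Σ W_i sinα_i, with Δl_i = b_i / cosα_i.
Slice 1: Δl = 1.2/cos(-9.8°) = 1.218 m; N'_1 = 20·cos(-9.8°) − 3·1.218 = 16.1; c'Δl = 19.73; W sinα = -3.4
Slice 2: Δl = 2.8/cos8.1° = 2.828 m; N'_2 = 161·cos8.1° − 16·2.828 = 114.1; c'Δl = 45.82; W sinα = 22.7
Slice 3: Δl = 1.7/cos29.4° = 1.951 m; N'_3 = 72·cos29.4° − 22·1.951 = 19.8; c'Δl = 31.61; W sinα = 35.3
Slice 4: Δl = 1.4/cos47.1° = 2.057 m; N'_4 = 25·cos47.1° − 7·2.057 = 2.6; c'Δl = 33.32; W sinα = 18.3
Σc'Δl = 130.5 kN/m; ΣN' = 152.6 kN/m; ΣW sinα = 72.9 kN/m
Resisting = 130.5 + 152.6·tan26.3° = 130.5 + 75.4 = 205.9 kN/m
FS = 205.9 / 72.9 = 2.823

FS = 2.82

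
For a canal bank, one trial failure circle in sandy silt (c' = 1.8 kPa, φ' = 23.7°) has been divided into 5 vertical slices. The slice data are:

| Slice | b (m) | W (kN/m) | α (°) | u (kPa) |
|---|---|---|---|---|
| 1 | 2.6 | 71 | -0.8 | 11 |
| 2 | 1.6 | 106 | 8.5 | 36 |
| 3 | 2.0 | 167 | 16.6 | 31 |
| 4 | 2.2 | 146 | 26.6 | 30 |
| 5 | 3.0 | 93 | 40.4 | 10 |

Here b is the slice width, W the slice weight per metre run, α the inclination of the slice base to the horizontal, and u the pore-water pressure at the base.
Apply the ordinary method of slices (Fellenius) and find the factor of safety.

FS = 0.76

Ordinary method of slices: FS = Σ[c'·Δl_i + (W_i cosα_i − u_i·Δl_i)·tanφ'] / Σ W_i sinα_i, with Δl_i = b_i / cosα_i.
Slice 1: Δl = 2.6/cos(-0.8°) = 2.600 m; N'_1 = 71·cos(-0.8°) − 11·2.600 = 42.4; c'Δl = 4.68; W sinα = -1.0
Slice 2: Δl = 1.6/cos8.5° = 1.618 m; N'_2 = 106·cos8.5° − 36·1.618 = 46.6; c'Δl = 2.91; W sinα = 15.7
Slice 3: Δl = 2.0/cos16.6° = 2.087 m; N'_3 = 167·cos16.6° − 31·2.087 = 95.3; c'Δl = 3.76; W sinα = 47.7
Slice 4: Δl = 2.2/cos26.6° = 2.460 m; N'_4 = 146·cos26.6° − 30·2.460 = 56.7; c'Δl = 4.43; W sinα = 65.4
Slice 5: Δl = 3.0/cos40.4° = 3.939 m; N'_5 = 93·cos40.4° − 10·3.939 = 31.4; c'Δl = 7.09; W sinα = 60.3
Σc'Δl = 22.9 kN/m; ΣN' = 272.5 kN/m; ΣW sinα = 188.0 kN/m
Resisting = 22.9 + 272.5·tan23.7° = 22.9 + 119.6 = 142.5 kN/m
FS = 142.5 / 188.0 = 0.758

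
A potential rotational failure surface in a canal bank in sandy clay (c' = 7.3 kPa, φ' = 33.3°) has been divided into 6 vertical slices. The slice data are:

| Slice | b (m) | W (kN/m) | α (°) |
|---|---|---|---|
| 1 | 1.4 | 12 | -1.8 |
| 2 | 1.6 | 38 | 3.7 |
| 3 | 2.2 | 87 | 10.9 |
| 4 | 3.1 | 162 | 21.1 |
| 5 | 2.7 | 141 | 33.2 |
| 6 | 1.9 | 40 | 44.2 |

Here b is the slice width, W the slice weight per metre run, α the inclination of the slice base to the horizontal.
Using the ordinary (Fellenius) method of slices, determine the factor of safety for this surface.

FS = 2.14

Ordinary method of slices: FS = Σ[c'·Δl_i + (W_i cosα_i)·tanφ'] / Σ W_i sinα_i, with Δl_i = b_i / cosα_i.
Slice 1: Δl = 1.4/cos(-1.8°) = 1.401 m; N'_1 = 12·cos(-1.8°) = 12.0; c'Δl = 10.23; W sinα = -0.4
Slice 2: Δl = 1.6/cos3.7° = 1.603 m; N'_2 = 38·cos3.7° = 37.9; c'Δl = 11.70; W sinα = 2.5
Slice 3: Δl = 2.2/cos10.9° = 2.240 m; N'_3 = 87·cos10.9° = 85.4; c'Δl = 16.36; W sinα = 16.5
Slice 4: Δl = 3.1/cos21.1° = 3.323 m; N'_4 = 162·cos21.1° = 151.1; c'Δl = 24.26; W sinα = 58.3
Slice 5: Δl = 2.7/cos33.2° = 3.227 m; N'_5 = 141·cos33.2° = 118.0; c'Δl = 23.56; W sinα = 77.2
Slice 6: Δl = 1.9/cos44.2° = 2.650 m; N'_6 = 40·cos44.2° = 28.7; c'Δl = 19.35; W sinα = 27.9
Σc'Δl = 105.4 kN/m; ΣN' = 433.1 kN/m; ΣW sinα = 181.9 kN/m
Resisting = 105.4 + 433.1·tan33.3° = 105.4 + 284.5 = 390.0 kN/m
FS = 390.0 / 181.9 = 2.143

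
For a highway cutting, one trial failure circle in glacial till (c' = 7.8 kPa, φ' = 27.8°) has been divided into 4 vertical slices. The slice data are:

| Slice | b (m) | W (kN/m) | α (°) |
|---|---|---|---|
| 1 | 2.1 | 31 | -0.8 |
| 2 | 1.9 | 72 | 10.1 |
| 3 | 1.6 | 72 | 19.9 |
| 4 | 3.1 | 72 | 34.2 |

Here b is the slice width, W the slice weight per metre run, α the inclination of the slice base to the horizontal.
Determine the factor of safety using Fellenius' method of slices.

FS = 2.52

Ordinary method of slices: FS = Σ[c'·Δl_i + (W_i cosα_i)·tanφ'] / Σ W_i sinα_i, with Δl_i = b_i / cosα_i.
Slice 1: Δl = 2.1/cos(-0.8°) = 2.100 m; N'_1 = 31·cos(-0.8°) = 31.0; c'Δl = 16.38; W sinα = -0.4
Slice 2: Δl = 1.9/cos10.1° = 1.930 m; N'_2 = 72·cos10.1° = 70.9; c'Δl = 15.05; W sinα = 12.6
Slice 3: Δl = 1.6/cos19.9° = 1.702 m; N'_3 = 72·cos19.9° = 67.7; c'Δl = 13.27; W sinα = 24.5
Slice 4: Δl = 3.1/cos34.2° = 3.748 m; N'_4 = 72·cos34.2° = 59.5; c'Δl = 29.24; W sinα = 40.5
Σc'Δl = 73.9 kN/m; ΣN' = 229.1 kN/m; ΣW sinα = 77.2 kN/m
Resisting = 73.9 + 229.1·tan27.8° = 73.9 + 120.8 = 194.8 kN/m
FS = 194.8 / 77.2 = 2.524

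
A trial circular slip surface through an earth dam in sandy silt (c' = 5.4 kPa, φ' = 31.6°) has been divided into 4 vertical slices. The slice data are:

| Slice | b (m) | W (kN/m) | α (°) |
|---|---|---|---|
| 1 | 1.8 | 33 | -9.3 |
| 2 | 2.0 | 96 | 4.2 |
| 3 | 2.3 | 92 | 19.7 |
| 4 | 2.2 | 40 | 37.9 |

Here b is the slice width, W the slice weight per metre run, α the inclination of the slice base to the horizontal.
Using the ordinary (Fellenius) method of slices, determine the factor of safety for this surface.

Ordinary method of slices: FS = Σ[c'·Δl_i + (W_i cosα_i)·tanφ'] / Σ W_i sinα_i, with Δl_i = b_i / cosα_i.
Slice 1: Δl = 1.8/cos(-9.3°) = 1.824 m; N'_1 = 33·cos(-9.3°) = 32.6; c'Δl = 9.85; W sinα = -5.3
Slice 2: Δl = 2.0/cos4.2° = 2.005 m; N'_2 = 96·cos4.2° = 95.7; c'Δl = 10.83; W sinα = 7.0
Slice 3: Δl = 2.3/cos19.7° = 2.443 m; N'_3 = 92·cos19.7° = 86.6; c'Δl = 13.19; W sinα = 31.0
Slice 4: Δl = 2.2/cos37.9° = 2.788 m; N'_4 = 40·cos37.9° = 31.6; c'Δl = 15.06; W sinα = 24.6
Σc'Δl = 48.9 kN/m; ΣN' = 246.5 kN/m; ΣW sinα = 57.3 kN/m
Resisting = 48.9 + 246.5·tan31.6° = 48.9 + 151.6 = 200.6 kN/m
FS = 200.6 / 57.3 = 3.501

FS = 3.50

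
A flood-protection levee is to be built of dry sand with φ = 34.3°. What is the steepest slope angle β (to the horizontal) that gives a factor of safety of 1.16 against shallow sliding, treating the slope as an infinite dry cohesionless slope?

β = 30.5°

For an infinite dry cohesionless slope FS = tanφ/tanβ, so tanβ = tanφ / FS.
tanβ = tan34.3° / 1.16 = 0.6822 / 1.16 = 0.5881
β = arctan(0.5881) = 30.46°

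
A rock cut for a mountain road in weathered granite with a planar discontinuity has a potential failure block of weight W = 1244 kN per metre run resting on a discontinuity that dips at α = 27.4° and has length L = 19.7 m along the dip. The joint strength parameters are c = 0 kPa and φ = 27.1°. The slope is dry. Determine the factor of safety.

FS = 0.99

Resolving the block weight along and normal to the plane and applying the Mohr–Coulomb strength on the joint:
N' = W cosα = 1244·cos27.4° = 1104.4 kN/m
Driving force T = W sinα = 1244·sin27.4° = 572.5 kN/m
Resisting force R = c·L + N'·tanφ = 0·19.7 + 1104.4·tan27.1° = 0.0 + 565.2 = 565.2 kN/m
FS = R / T = 565.2 / 572.5 = 0.987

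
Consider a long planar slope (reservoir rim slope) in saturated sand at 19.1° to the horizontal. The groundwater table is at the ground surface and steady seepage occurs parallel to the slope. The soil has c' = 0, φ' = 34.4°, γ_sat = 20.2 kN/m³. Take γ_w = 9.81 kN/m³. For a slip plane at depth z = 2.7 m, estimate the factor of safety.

FS = 1.02

With seepage parallel to the slope and the water table at the surface, the effective normal stress on the slip plane uses the buoyant unit weight γ' = γ_sat − γ_w while the driving shear stress uses γ_sat:
FS = [c' + γ' z cos²β tanφ'] / [γ_sat z sinβ cosβ]
(For c' = 0 this reduces to FS = (γ'/γ_sat)·tanφ'/tanβ.)
γ' = 20.2 − 9.81 = 10.39 kN/m³
Numerator = 0.0 + 10.39·2.7·cos²19.1°·tan34.4° = 0.0 + 10.39·2.7·0.8929·0.6847 = 17.152 kPa
Denominator = 20.2·2.7·sin19.1°·cos19.1° = 20.2·2.7·0.3272·0.9449 = 16.864 kPa
FS = 17.152 / 16.864 = 1.017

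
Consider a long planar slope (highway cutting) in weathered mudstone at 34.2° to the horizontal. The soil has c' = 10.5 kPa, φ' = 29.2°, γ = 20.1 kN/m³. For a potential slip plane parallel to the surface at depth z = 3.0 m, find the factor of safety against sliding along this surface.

For an infinite slope with a slip plane parallel to the surface (no pore pressure): FS = [c' + γz cos²β tanφ'] / [γz sinβ cosβ].
γz = 20.1·3.0 = 60.30 kN/m²
Numerator = 10.5 + 60.30·cos²34.2°·tan29.2° = 10.5 + 60.30·0.6841·0.5589 = 33.553 kPa
Denominator = 60.30·sin34.2°·cos34.2° = 60.30·0.5621·0.8271 = 28.033 kPa
FS = 33.553 / 28.033 = 1.197

FS = 1.20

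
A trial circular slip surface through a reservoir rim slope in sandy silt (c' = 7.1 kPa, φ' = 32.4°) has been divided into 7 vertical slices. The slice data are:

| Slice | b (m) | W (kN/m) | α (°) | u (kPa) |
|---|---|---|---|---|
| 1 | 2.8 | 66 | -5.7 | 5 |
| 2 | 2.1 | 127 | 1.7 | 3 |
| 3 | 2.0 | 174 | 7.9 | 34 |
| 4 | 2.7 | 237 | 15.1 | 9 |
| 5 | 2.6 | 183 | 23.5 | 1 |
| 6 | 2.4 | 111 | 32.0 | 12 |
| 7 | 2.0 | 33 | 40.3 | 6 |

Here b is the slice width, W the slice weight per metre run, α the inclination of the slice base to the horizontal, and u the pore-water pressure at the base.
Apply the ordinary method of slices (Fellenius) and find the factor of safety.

FS = 2.46

Ordinary method of slices: FS = Σ[c'·Δl_i + (W_i cosα_i − u_i·Δl_i)·tanφ'] / Σ W_i sinα_i, with Δl_i = b_i / cosα_i.
Slice 1: Δl = 2.8/cos(-5.7°) = 2.814 m; N'_1 = 66·cos(-5.7°) − 5·2.814 = 51.6; c'Δl = 19.98; W sinα = -6.6
Slice 2: Δl = 2.1/cos1.7° = 2.101 m; N'_2 = 127·cos1.7° − 3·2.101 = 120.6; c'Δl = 14.92; W sinα = 3.8
Slice 3: Δl = 2.0/cos7.9° = 2.019 m; N'_3 = 174·cos7.9° − 34·2.019 = 103.7; c'Δl = 14.34; W sinα = 23.9
Slice 4: Δl = 2.7/cos15.1° = 2.797 m; N'_4 = 237·cos15.1° − 9·2.797 = 203.6; c'Δl = 19.86; W sinα = 61.7
Slice 5: Δl = 2.6/cos23.5° = 2.835 m; N'_5 = 183·cos23.5° − 1·2.835 = 165.0; c'Δl = 20.13; W sinα = 73.0
Slice 6: Δl = 2.4/cos32.0° = 2.830 m; N'_6 = 111·cos32.0° − 12·2.830 = 60.2; c'Δl = 20.09; W sinα = 58.8
Slice 7: Δl = 2.0/cos40.3° = 2.622 m; N'_7 = 33·cos40.3° − 6·2.622 = 9.4; c'Δl = 18.62; W sinα = 21.3
Σc'Δl = 127.9 kN/m; ΣN' = 714.2 kN/m; ΣW sinα = 236.0 kN/m
Resisting = 127.9 + 714.2·tan32.4° = 127.9 + 453.2 = 581.2 kN/m
FS = 581.2 / 236.0 = 2.463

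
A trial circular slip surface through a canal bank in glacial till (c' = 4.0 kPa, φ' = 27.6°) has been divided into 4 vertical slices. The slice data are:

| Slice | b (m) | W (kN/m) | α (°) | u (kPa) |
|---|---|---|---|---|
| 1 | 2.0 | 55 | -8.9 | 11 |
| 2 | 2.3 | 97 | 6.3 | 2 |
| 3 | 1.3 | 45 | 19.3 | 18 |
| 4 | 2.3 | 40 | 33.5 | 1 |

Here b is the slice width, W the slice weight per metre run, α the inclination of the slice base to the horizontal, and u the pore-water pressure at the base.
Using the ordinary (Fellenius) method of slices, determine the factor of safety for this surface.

FS = 3.17

Ordinary method of slices: FS = Σ[c'·Δl_i + (W_i cosα_i − u_i·Δl_i)·tanφ'] / Σ W_i sinα_i, with Δl_i = b_i / cosα_i.
Slice 1: Δl = 2.0/cos(-8.9°) = 2.024 m; N'_1 = 55·cos(-8.9°) − 11·2.024 = 32.1; c'Δl = 8.10; W sinα = -8.5
Slice 2: Δl = 2.3/cos6.3° = 2.314 m; N'_2 = 97·cos6.3° − 2·2.314 = 91.8; c'Δl = 9.26; W sinα = 10.6
Slice 3: Δl = 1.3/cos19.3° = 1.377 m; N'_3 = 45·cos19.3° − 18·1.377 = 17.7; c'Δl = 5.51; W sinα = 14.9
Slice 4: Δl = 2.3/cos33.5° = 2.758 m; N'_4 = 40·cos33.5° − 1·2.758 = 30.6; c'Δl = 11.03; W sinα = 22.1
Σc'Δl = 33.9 kN/m; ΣN' = 172.1 kN/m; ΣW sinα = 39.1 kN/m
Resisting = 33.9 + 172.1·tan27.6° = 33.9 + 90.0 = 123.9 kN/m
FS = 123.9 / 39.1 = 3.170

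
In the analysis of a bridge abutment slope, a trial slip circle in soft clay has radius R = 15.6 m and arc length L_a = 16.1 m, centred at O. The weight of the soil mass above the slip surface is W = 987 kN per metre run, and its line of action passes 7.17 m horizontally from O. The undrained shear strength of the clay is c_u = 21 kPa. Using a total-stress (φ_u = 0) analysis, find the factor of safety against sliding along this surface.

FS = 0.75

Taking moments about the centre O, the resisting moment is provided by the undrained shear strength acting along the arc:
M_R = c_u·L_a·R = 21·16.10·15.6 = 5274.4 kN·m/m
M_D = W·d = 987·7.17 = 7076.8 kN·m/m
FS = M_R / M_D = 5274.4 / 7076.8 = 0.745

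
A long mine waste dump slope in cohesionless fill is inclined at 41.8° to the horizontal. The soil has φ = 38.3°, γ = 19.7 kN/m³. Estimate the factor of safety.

FS = 0.88

For a dry cohesionless infinite slope the factor of safety is FS = tanφ / tanβ.
FS = tan38.3° / tan41.8° = 0.7898 / 0.8941 = 0.883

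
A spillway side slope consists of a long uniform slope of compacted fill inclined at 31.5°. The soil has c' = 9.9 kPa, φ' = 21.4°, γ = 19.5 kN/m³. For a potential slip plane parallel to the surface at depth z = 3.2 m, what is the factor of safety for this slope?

FS = 1.00

For an infinite slope with a slip plane parallel to the surface (no pore pressure): FS = [c' + γz cos²β tanφ'] / [γz sinβ cosβ].
γz = 19.5·3.2 = 62.40 kN/m²
Numerator = 9.9 + 62.40·cos²31.5°·tan21.4° = 9.9 + 62.40·0.7270·0.3919 = 27.678 kPa
Denominator = 62.40·sin31.5°·cos31.5° = 62.40·0.5225·0.8526 = 27.799 kPa
FS = 27.678 / 27.799 = 0.996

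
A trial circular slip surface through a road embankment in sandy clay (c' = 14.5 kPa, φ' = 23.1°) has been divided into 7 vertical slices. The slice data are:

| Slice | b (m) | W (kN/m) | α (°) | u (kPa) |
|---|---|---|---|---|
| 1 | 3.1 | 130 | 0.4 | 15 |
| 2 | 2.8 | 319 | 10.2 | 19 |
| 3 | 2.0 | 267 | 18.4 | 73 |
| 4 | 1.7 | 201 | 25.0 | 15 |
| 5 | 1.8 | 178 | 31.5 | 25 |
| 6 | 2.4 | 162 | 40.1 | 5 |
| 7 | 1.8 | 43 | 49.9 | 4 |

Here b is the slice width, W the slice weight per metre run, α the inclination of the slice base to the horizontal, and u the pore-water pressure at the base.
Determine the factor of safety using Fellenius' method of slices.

Ordinary method of slices: FS = Σ[c'·Δl_i + (W_i cosα_i − u_i·Δl_i)·tanφ'] / Σ W_i sinα_i, with Δl_i = b_i / cosα_i.
Slice 1: Δl = 3.1/cos0.4° = 3.100 m; N'_1 = 130·cos0.4° − 15·3.100 = 83.5; c'Δl = 44.95; W sinα = 0.9
Slice 2: Δl = 2.8/cos10.2° = 2.845 m; N'_2 = 319·cos10.2° − 19·2.845 = 259.9; c'Δl = 41.25; W sinα = 56.5
Slice 3: Δl = 2.0/cos18.4° = 2.108 m; N'_3 = 267·cos18.4° − 73·2.108 = 99.5; c'Δl = 30.56; W sinα = 84.3
Slice 4: Δl = 1.7/cos25.0° = 1.876 m; N'_4 = 201·cos25.0° − 15·1.876 = 154.0; c'Δl = 27.20; W sinα = 84.9
Slice 5: Δl = 1.8/cos31.5° = 2.111 m; N'_5 = 178·cos31.5° − 25·2.111 = 99.0; c'Δl = 30.61; W sinα = 93.0
Slice 6: Δl = 2.4/cos40.1° = 3.138 m; N'_6 = 162·cos40.1° − 5·3.138 = 108.2; c'Δl = 45.49; W sinα = 104.3
Slice 7: Δl = 1.8/cos49.9° = 2.794 m; N'_7 = 43·cos49.9° − 4·2.794 = 16.5; c'Δl = 40.52; W sinα = 32.9
Σc'Δl = 260.6 kN/m; ΣN' = 820.7 kN/m; ΣW sinα = 456.9 kN/m
Resisting = 260.6 + 820.7·tan23.1° = 260.6 + 350.0 = 610.6 kN/m
FS = 610.6 / 456.9 = 1.337

FS = 1.34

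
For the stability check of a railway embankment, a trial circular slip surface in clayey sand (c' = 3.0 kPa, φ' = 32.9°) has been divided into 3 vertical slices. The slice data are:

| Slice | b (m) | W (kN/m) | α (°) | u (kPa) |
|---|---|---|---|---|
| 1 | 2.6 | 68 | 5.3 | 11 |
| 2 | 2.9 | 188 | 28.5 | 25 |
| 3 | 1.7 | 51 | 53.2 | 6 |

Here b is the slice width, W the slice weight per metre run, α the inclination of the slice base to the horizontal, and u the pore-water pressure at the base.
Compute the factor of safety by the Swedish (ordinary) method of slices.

Ordinary method of slices: FS = Σ[c'·Δl_i + (W_i cosα_i − u_i·Δl_i)·tanφ'] / Σ W_i sinα_i, with Δl_i = b_i / cosα_i.
Slice 1: Δl = 2.6/cos5.3° = 2.611 m; N'_1 = 68·cos5.3° − 11·2.611 = 39.0; c'Δl = 7.83; W sinα = 6.3
Slice 2: Δl = 2.9/cos28.5° = 3.300 m; N'_2 = 188·cos28.5° − 25·3.300 = 82.7; c'Δl = 9.90; W sinα = 89.7
Slice 3: Δl = 1.7/cos53.2° = 2.838 m; N'_3 = 51·cos53.2° − 6·2.838 = 13.5; c'Δl = 8.51; W sinα = 40.8
Σc'Δl = 26.2 kN/m; ΣN' = 135.2 kN/m; ΣW sinα = 136.8 kN/m
Resisting = 26.2 + 135.2·tan32.9° = 26.2 + 87.5 = 113.7 kN/m
FS = 113.7 / 136.8 = 0.831

FS = 0.83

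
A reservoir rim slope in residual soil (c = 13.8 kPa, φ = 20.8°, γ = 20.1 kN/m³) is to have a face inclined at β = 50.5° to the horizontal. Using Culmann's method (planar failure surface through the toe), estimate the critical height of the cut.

Culmann's analysis gives the critical failure plane at α_cr = (β + φ)/2 = (50.5 + 20.8)/2 = 35.6°, and the critical height
H_c = (4c/γ) · sinβ cosφ / [1 − cos(β − φ)]
    = (4·13.8/20.1) · sin50.5°·cos20.8° / [1 − cos(29.7°)]
    = 2.746 · 0.7716·0.9348 / [1 − 0.8686]
    = 2.746 · 0.7213 / 0.1314
    = 15.08 m

H_c = 15.08 m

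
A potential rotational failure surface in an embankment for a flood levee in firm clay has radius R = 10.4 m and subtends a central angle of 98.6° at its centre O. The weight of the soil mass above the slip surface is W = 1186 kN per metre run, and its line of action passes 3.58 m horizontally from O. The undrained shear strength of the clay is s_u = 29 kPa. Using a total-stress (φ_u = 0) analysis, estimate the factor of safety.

Taking moments about the centre O, the resisting moment is provided by the undrained shear strength acting along the arc:
Arc length L_a = R·θ = 10.4·(98.6°·π/180) = 10.4·1.7209 = 17.90 m
M_R = s_u·L_a·R = 29·17.90·10.4 = 5397.8 kN·m/m
M_D = W·d = 1186·3.58 = 4245.9 kN·m/m
FS = M_R / M_D = 5397.8 / 4245.9 = 1.271

FS = 1.27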